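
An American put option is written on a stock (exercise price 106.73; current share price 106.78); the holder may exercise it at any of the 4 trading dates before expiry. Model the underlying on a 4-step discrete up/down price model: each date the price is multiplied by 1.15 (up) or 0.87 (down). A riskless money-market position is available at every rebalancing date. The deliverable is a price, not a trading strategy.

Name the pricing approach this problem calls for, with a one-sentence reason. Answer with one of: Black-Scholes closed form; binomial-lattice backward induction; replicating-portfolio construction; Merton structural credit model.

Key observation: early exercise of the strike-106.73 put must be checked at each of the 4 dates (spot 106.78), which forces a node-by-node comparison of intrinsic and continuation value backward from expiry.

framework: binomial-lattice backward induction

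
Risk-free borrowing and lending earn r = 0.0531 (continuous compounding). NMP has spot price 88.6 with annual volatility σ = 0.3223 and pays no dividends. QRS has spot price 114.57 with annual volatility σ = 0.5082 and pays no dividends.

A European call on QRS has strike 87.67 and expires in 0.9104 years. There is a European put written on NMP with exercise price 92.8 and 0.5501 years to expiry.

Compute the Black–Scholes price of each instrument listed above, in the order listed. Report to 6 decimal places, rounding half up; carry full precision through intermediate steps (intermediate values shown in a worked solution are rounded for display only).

price(QRS call K=87.67) = 38.270239
price(NMP put K=92.8) = 9.287913

[QRS call K=87.67]
σ√T = 0.5082·√0.9104 = 0.484898
d₁ = (ln(S/K) + (r+σ²/2)T) / (σ√T) = (ln(114.57/87.67) + (0.0531+0.5082²/2)·0.9104) / 0.484898 = (0.267606 + 0.165905) / 0.484898 = 0.894026
d₂ = d₁ − σ√T = 0.894026 − 0.484898 = 0.409127
e^{−rT} = 0.952808
N(d₁) = 0.814346,  N(d₂) = 0.658777
price = S·N(d₁) − K·e^{−rT}·N(d₂) = 93.299616 − 55.029378 = 38.270239
[NMP put K=92.8]
σ√T = 0.3223·√0.5501 = 0.239046
d₁ = (ln(S/K) + (r+σ²/2)T) / (σ√T) = (ln(88.6/92.8) + (0.0531+0.3223²/2)·0.5501) / 0.239046 = (-0.046315 + 0.057782) / 0.239046 = 0.047970
d₂ = d₁ − σ√T = 0.047970 − 0.239046 = -0.191076
e^{−rT} = 0.971212
N(−d₁) = 0.480870,  N(−d₂) = 0.575767
price = K·e^{−rT}·N(−d₂) − S·N(−d₁) = 51.893009 − 42.605096 = 9.287913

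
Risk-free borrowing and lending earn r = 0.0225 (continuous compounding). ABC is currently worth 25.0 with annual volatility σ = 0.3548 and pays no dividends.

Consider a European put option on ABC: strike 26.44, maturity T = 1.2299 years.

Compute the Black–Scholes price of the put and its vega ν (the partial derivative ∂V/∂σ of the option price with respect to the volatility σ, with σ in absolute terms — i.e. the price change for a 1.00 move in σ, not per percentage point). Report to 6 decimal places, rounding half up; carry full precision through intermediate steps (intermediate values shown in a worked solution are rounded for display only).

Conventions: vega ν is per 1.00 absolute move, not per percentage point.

σ√T = 0.3548·√1.2299 = 0.393476
d₁ = (ln(S/K) + (r+σ²/2)T) / (σ√T) = (ln(25.0/26.44) + (0.0225+0.3548²/2)·1.2299) / 0.393476 = (-0.056002 + 0.105085) / 0.393476 = 0.124740
d₂ = d₁ − σ√T = 0.124740 − 0.393476 = -0.268736
e^{−rT} = 0.972707
N(−d₁) = 0.450365,  N(−d₂) = 0.605934
Put price V = K·e^{−rT}·N(−d₂) − S·N(−d₁) = 15.583620 − 11.259115 = 4.324505
φ(d₁) = (1/√(2π))·e^{−d₁²/2} = 0.395851
ν = S·φ(d₁)·√T = 10.975041

price = 4.324505
ν = 10.975041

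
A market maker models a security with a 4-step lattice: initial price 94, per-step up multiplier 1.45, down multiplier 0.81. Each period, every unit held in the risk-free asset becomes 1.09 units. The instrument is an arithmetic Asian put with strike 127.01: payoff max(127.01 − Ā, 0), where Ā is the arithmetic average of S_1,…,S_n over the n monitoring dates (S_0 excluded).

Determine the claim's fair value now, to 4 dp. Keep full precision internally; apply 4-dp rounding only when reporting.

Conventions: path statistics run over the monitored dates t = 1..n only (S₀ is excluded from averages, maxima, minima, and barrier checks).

With p* = (R−d)/(u−d) = 0.4375, sum probability × payoff across the paths and divide by R^4.
Enumerate all 2^4 = 16 price paths (U = up ×1.45, D = down ×0.81); each path with k up-moves has probability p*^k·(1−p*)^(4−k).
DDDD: Ā=57.0582, payoff=69.9518, prob=0.100113
UDDD: Ā=102.1412, payoff=24.8688, prob=0.077866
DUDD: Ā=87.1012, payoff=39.9088, prob=0.077866
UUDD: Ā=155.9219, payoff=0.0000, prob=0.060562
DDUD: Ā=74.9188, payoff=52.0912, prob=0.077866
UDUD: Ā=134.1139, payoff=0.0000, prob=0.060562
DUUD: Ā=119.0739, payoff=7.9361, prob=0.060562
UUUD: Ā=213.1570, payoff=0.0000, prob=0.047104
DDDU: Ā=65.0511, payoff=61.9589, prob=0.077866
UDDU: Ā=116.4494, payoff=10.5606, prob=0.060562
DUDU: Ā=101.4094, payoff=25.6006, prob=0.060562
UUDU: Ā=181.5354, payoff=0.0000, prob=0.047104
DDUU: Ā=89.2270, payoff=37.7830, prob=0.060562
UDUU: Ā=159.7274, payoff=0.0000, prob=0.047104
DUUU: Ā=144.6874, payoff=0.0000, prob=0.047104
UUUU: Ā=259.0083, payoff=0.0000, prob=0.036636
Price = Σ prob·payoff / R^4 = 25.886444 / 1.411582 = 18.3386

price = 18.3386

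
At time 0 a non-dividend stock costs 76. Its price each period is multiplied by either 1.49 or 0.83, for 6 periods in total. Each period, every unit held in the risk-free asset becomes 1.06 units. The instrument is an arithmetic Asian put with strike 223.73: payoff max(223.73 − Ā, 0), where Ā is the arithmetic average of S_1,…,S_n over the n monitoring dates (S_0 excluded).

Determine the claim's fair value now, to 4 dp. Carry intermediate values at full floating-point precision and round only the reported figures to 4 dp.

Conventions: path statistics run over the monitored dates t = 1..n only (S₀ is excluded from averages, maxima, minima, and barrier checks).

No-arbitrage gives p* = (R−d)/(u−d) = 0.3485: enumerate every path, weight its payoff by its p*-probability, and discount by R^6.
Enumerate all 2^6 = 64 price paths (U = up ×1.49, D = down ×0.83); each path with k up-moves has probability p*^k·(1−p*)^(6−k).
DDDDDD: Ā=41.6241, payoff=182.1059, prob=0.076480
UDDDDD: Ā=74.7228, payoff=149.0072, prob=0.040908
DUDDDD: Ā=66.3628, payoff=157.3672, prob=0.040908
UUDDDD: Ā=119.1332, payoff=104.5968, prob=0.021881
DDUDDD: Ā=59.4240, payoff=164.3060, prob=0.040908
UDUDDD: Ā=106.6768, payoff=117.0532, prob=0.021881
DUUDDD: Ā=98.3168, payoff=125.4132, prob=0.021881
UUUDDD: Ā=176.4965, payoff=47.2335, prob=0.011704
DDDUDD: Ā=53.6648, payoff=170.0652, prob=0.040908
UDDUDD: Ā=96.3380, payoff=127.3920, prob=0.021881
DUDUDD: Ā=87.9780, payoff=135.7520, prob=0.021881
UUDUDD: Ā=157.9365, payoff=65.7935, prob=0.011704
DDUUDD: Ā=81.0392, payoff=142.6908, prob=0.021881
UDUUDD: Ā=145.4801, payoff=78.2499, prob=0.011704
DUUUDD: Ā=137.1201, payoff=86.6099, prob=0.011704
UUUUDD: Ā=246.1553, payoff=0.0000, prob=0.006260
DDDDUD: Ā=48.8847, payoff=174.8453, prob=0.040908
UDDDUD: Ā=87.7568, payoff=135.9732, prob=0.021881
DUDDUD: Ā=79.3968, payoff=144.3332, prob=0.021881
UUDDUD: Ā=142.5316, payoff=81.1984, prob=0.011704
DDUDUD: Ā=72.4580, payoff=151.2720, prob=0.021881
UDUDUD: Ā=130.0752, payoff=93.6548, prob=0.011704
DUUDUD: Ā=121.7152, payoff=102.0148, prob=0.011704
UUUDUD: Ā=218.5009, payoff=5.2291, prob=0.006260
DDDUUD: Ā=66.6988, payoff=157.0312, prob=0.021881
UDDUUD: Ā=119.7364, payoff=103.9936, prob=0.011704
DUDUUD: Ā=111.3764, payoff=112.3536, prob=0.011704
UUDUUD: Ā=199.9408, payoff=23.7892, prob=0.006260
DDUUUD: Ā=104.4376, payoff=119.2924, prob=0.011704
UDUUUD: Ā=187.4844, payoff=36.2456, prob=0.006260
DUUUUD: Ā=179.1244, payoff=44.6056, prob=0.006260
UUUUUD: Ā=321.5607, payoff=0.0000, prob=0.003348
DDDDDU: Ā=44.9172, payoff=178.8128, prob=0.040908
UDDDDU: Ā=80.6344, payoff=143.0956, prob=0.021881
DUDDDU: Ā=72.2744, payoff=151.4556, prob=0.021881
UUDDDU: Ā=129.7456, payoff=93.9844, prob=0.011704
DDUDDU: Ā=65.3356, payoff=158.3944, prob=0.021881
UDUDDU: Ā=117.2892, payoff=106.4408, prob=0.011704
DUUDDU: Ā=108.9292, payoff=114.8008, prob=0.011704
UUUDDU: Ā=195.5477, payoff=28.1823, prob=0.006260
DDDUDU: Ā=59.5764, payoff=164.1536, prob=0.021881
UDDUDU: Ā=106.9504, payoff=116.7796, prob=0.011704
DUDUDU: Ā=98.5904, payoff=125.1396, prob=0.011704
UUDUDU: Ā=176.9876, payoff=46.7424, prob=0.006260
DDUUDU: Ā=91.6516, payoff=132.0784, prob=0.011704
UDUUDU: Ā=164.5312, payoff=59.1988, prob=0.006260
DUUUDU: Ā=156.1712, payoff=67.5588, prob=0.006260
UUUUDU: Ā=280.3556, payoff=0.0000, prob=0.003348
DDDDUU: Ā=54.7963, payoff=168.9337, prob=0.021881
UDDDUU: Ā=98.3692, payoff=125.3608, prob=0.011704
DUDDUU: Ā=90.0092, payoff=133.7208, prob=0.011704
UUDDUU: Ā=161.5828, payoff=62.1472, prob=0.006260
DDUDUU: Ā=83.0704, payoff=140.6596, prob=0.011704
UDUDUU: Ā=149.1264, payoff=74.6036, prob=0.006260
DUUDUU: Ā=140.7664, payoff=82.9636, prob=0.006260
UUUDUU: Ā=252.7011, payoff=0.0000, prob=0.003348
DDDUUU: Ā=77.3112, payoff=146.4188, prob=0.011704
UDDUUU: Ā=138.7876, payoff=84.9424, prob=0.006260
DUDUUU: Ā=130.4276, payoff=93.3024, prob=0.006260
UUDUUU: Ā=234.1411, payoff=0.0000, prob=0.003348
DDUUUU: Ā=123.4888, payoff=100.2412, prob=0.006260
UDUUUU: Ā=221.6847, payoff=2.0453, prob=0.003348
DUUUUU: Ā=213.3247, payoff=10.4053, prob=0.003348
UUUUUU: Ā=382.9564, payoff=0.0000, prob=0.001791
Price = Σ prob·payoff / R^6 = 131.149347 / 1.418519 = 92.4551

price = 92.4551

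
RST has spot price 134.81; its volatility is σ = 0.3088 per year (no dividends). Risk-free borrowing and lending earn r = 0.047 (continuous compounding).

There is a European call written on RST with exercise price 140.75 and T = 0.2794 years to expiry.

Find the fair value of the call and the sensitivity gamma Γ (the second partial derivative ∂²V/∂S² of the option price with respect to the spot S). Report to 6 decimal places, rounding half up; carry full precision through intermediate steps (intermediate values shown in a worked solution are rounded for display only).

price = 6.999851
Γ = 0.018036

σ√T = 0.3088·√0.2794 = 0.163226
d₁ = (ln(S/K) + (r+σ²/2)T) / (σ√T) = (ln(134.81/140.75) + (0.047+0.3088²/2)·0.2794) / 0.163226 = (-0.043119 + 0.026453) / 0.163226 = -0.102101
d₂ = d₁ − σ√T = -0.102101 − 0.163226 = -0.265328
e^{−rT} = 0.986954
N(d₁) = 0.459338,  N(d₂) = 0.395378
Call price V = S·N(d₁) − K·e^{−rT}·N(d₂) = 61.923367 − 54.923516 = 6.999851
φ(d₁) = (1/√(2π))·e^{−d₁²/2} = 0.396868
Γ = φ(d₁) / (S·σ·√T) = 0.018036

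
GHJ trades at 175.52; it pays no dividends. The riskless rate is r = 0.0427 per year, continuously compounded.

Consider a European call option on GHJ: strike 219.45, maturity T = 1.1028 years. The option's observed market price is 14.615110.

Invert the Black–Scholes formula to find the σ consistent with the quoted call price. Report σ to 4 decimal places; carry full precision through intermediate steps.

At σ = 0.3550 the Black–Scholes value reproduces the quote:
σ√T = 0.355·√1.1028 = 0.372801
d₁ = (ln(S/K) + (r+σ²/2)T) / (σ√T) = (ln(175.52/219.45) + (0.0427+0.355²/2)·1.1028) / 0.372801 = (-0.223371 + 0.116580) / 0.372801 = -0.286458
d₂ = d₁ − σ√T = -0.286458 − 0.372801 = -0.659259
e^{−rT} = 0.954002
N(d₁) = 0.387264,  N(d₂) = 0.254865
V = S·N(d₁) − K·e^{−rT}·N(d₂) = 67.972534 − 53.357424 = 14.615110 (the observed quote) — the price is monotone increasing in volatility, hence this σ is the only solution

sigma = 0.3550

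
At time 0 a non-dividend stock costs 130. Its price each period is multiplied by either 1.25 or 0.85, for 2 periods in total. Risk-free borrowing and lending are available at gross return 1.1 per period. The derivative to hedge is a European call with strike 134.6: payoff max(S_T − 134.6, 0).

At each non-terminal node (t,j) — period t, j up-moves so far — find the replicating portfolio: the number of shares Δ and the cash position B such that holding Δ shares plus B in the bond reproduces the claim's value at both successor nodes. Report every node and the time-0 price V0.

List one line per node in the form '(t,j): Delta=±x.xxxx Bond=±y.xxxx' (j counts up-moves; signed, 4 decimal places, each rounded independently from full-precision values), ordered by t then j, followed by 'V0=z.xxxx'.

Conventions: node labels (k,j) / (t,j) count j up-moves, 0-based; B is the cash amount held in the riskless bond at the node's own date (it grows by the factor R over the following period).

(0,0): Delta=0.7333 Bond=-71.8463
(1,0): Delta=0.0798 Bond=-6.8097
(1,1): Delta=1.0000 Bond=-122.3636
V0=23.4875

No-arbitrage ⇒ martingale measure with p* = (R−d)/(u−d) = 0.6250.
Payoffs at expiry: V(2,0)=0.0000, V(2,1)=3.5250, V(2,2)=68.5250
Node (1,0) S=110.5000: V=(p*·3.5250+(1−p*)·0.0000)/1.1=2.0028; Δ=(3.5250−0.0000)/(138.1250−93.9250)=0.0798; B=V−Δ·S=-6.8097
Node (1,1) S=162.5000: V=(p*·68.5250+(1−p*)·3.5250)/1.1=40.1364; Δ=(68.5250−3.5250)/(203.1250−138.1250)=1.0000; B=V−Δ·S=-122.3636
Node (0,0) S=130.0000: V=(p*·40.1364+(1−p*)·2.0028)/1.1=23.4875; Δ=(40.1364−2.0028)/(162.5000−110.5000)=0.7333; B=V−Δ·S=-71.8463
Check: Δ(0,0)·S0 + B(0,0) = 23.4875 = V0.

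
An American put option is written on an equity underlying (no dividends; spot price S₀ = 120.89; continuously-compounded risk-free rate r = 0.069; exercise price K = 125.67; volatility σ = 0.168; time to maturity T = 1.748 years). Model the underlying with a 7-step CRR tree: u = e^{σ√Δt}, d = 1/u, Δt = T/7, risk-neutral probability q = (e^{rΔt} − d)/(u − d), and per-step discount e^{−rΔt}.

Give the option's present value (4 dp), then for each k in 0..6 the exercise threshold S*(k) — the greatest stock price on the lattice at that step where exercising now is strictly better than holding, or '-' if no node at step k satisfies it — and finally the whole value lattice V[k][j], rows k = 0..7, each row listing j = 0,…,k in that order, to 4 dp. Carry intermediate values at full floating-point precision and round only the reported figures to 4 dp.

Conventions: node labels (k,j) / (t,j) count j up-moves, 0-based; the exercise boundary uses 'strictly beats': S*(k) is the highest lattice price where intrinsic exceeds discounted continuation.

price = 8.4017
boundary = - 111.1554 102.2046 111.1554 102.2046 111.1554 102.2046
tree:
8.4017
14.5146 4.2695
23.4654 8.0153 1.7112
31.6953 14.5146 3.5945 0.4120
39.2626 23.4654 7.3574 1.0037 0.0000
46.2205 31.6953 14.5146 2.4453 0.0000 0.0000
52.6182 39.2626 23.4654 5.9576 0.0000 0.0000 0.0000
58.5006 46.2205 31.6953 14.5146 0.0000 0.0000 0.0000 0.0000

Δt=0.24971, u=1.08758, d=0.91948, q=0.58241, disc=e^(-rΔt)=0.98292
k=7 terminal: V=max(K-S,0) → 58.5006 46.2205 31.6953 14.5146 0.0000 0.0000 0.0000 0.0000
k=6: j=0 S=73.0518 intr=52.6182 cont=50.4714 V=52.6182[EX]; j=1 S=86.4074 intr=39.2626 cont=37.1158 V=39.2626[EX]; j=2 S=102.2046 intr=23.4654 cont=21.3186 V=23.4654[EX]; j=3 S=120.8900 intr=4.7800 cont=5.9576 V=5.9576[hold]; j=4 S=142.9915 intr=0.0000 cont=0.0000 V=0.0000[hold]; j=5 S=169.1336 intr=0.0000 cont=0.0000 V=0.0000[hold]; j=6 S=200.0551 intr=0.0000 cont=0.0000 V=0.0000[hold]  S*(6)=102.2046
k=5: j=0 S=79.4495 intr=46.2205 cont=44.0738 V=46.2205[EX]; j=1 S=93.9747 intr=31.6953 cont=29.5486 V=31.6953[EX]; j=2 S=111.1554 intr=14.5146 cont=13.0420 V=14.5146[EX]; j=3 S=131.4771 intr=0.0000 cont=2.4453 V=2.4453[hold]; j=4 S=155.5142 intr=0.0000 cont=0.0000 V=0.0000[hold]; j=5 S=183.9458 intr=0.0000 cont=0.0000 V=0.0000[hold]  S*(5)=111.1554
k=4: j=0 S=86.4074 intr=39.2626 cont=37.1158 V=39.2626[EX]; j=1 S=102.2046 intr=23.4654 cont=21.3186 V=23.4654[EX]; j=2 S=120.8900 intr=4.7800 cont=7.3574 V=7.3574[hold]; j=3 S=142.9915 intr=0.0000 cont=1.0037 V=1.0037[hold]; j=4 S=169.1336 intr=0.0000 cont=0.0000 V=0.0000[hold]  S*(4)=102.2046
k=3: j=0 S=93.9747 intr=31.6953 cont=29.5486 V=31.6953[EX]; j=1 S=111.1554 intr=14.5146 cont=13.8433 V=14.5146[EX]; j=2 S=131.4771 intr=0.0000 cont=3.5945 V=3.5945[hold]; j=3 S=155.5142 intr=0.0000 cont=0.4120 V=0.4120[hold]  S*(3)=111.1554
k=2: j=0 S=102.2046 intr=23.4654 cont=21.3186 V=23.4654[EX]; j=1 S=120.8900 intr=4.7800 cont=8.0153 V=8.0153[hold]; j=2 S=142.9915 intr=0.0000 cont=1.7112 V=1.7112[hold]  S*(2)=102.2046
k=1: j=0 S=111.1554 intr=14.5146 cont=14.2199 V=14.5146[EX]; j=1 S=131.4771 intr=0.0000 cont=4.2695 V=4.2695[hold]  S*(1)=111.1554
k=0: j=0 S=120.8900 intr=4.7800 cont=8.4017 V=8.4017[hold]  S*(0)=-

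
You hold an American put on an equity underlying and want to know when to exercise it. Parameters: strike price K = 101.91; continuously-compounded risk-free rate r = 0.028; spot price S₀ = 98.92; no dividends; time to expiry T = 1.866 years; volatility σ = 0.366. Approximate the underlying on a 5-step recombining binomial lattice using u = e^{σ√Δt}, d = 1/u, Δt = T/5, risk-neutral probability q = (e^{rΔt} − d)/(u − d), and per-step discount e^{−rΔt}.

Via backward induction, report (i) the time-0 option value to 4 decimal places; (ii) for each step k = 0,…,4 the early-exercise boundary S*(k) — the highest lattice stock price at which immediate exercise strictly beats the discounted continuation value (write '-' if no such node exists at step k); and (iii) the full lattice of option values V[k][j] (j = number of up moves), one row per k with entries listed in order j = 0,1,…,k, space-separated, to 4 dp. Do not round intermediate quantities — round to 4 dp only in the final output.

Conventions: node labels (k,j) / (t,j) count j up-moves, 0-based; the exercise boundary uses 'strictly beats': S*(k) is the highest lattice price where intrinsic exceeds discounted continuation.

price = 19.6394
boundary = - - - 50.5793 63.2523
tree:
19.6394
28.2452 10.2832
39.0412 16.5891 3.3353
51.3307 25.9272 6.3309 0.0000
61.4646 38.6577 12.0168 0.0000 0.0000
69.5681 51.3307 22.8093 0.0000 0.0000 0.0000

Δt=0.37320, u=1.25056, d=0.79964, q=0.46763, disc=e^(-rΔt)=0.98960
k=5 terminal: V=max(K-S,0) → 69.5681 51.3307 22.8093 0.0000 0.0000 0.0000
k=4: j=0 S=40.4454 intr=61.4646 cont=60.4052 V=61.4646[EX]; j=1 S=63.2523 intr=38.6577 cont=37.5983 V=38.6577[EX]; j=2 S=98.9200 intr=2.9900 cont=12.0168 V=12.0168[hold]; j=3 S=154.7005 intr=0.0000 cont=0.0000 V=0.0000[hold]; j=4 S=241.9353 intr=0.0000 cont=0.0000 V=0.0000[hold]  S*(4)=63.2523
k=3: j=0 S=50.5793 intr=51.3307 cont=50.2713 V=51.3307[EX]; j=1 S=79.1007 intr=22.8093 cont=25.9272 V=25.9272[hold]; j=2 S=123.7052 intr=0.0000 cont=6.3309 V=6.3309[hold]; j=3 S=193.4619 intr=0.0000 cont=0.0000 V=0.0000[hold]  S*(3)=50.5793
k=2: j=0 S=63.2523 intr=38.6577 cont=39.0412 V=39.0412[hold]; j=1 S=98.9200 intr=2.9900 cont=16.5891 V=16.5891[hold]; j=2 S=154.7005 intr=0.0000 cont=3.3353 V=3.3353[hold]  S*(2)=-
k=1: j=0 S=79.1007 intr=22.8093 cont=28.2452 V=28.2452[hold]; j=1 S=123.7052 intr=0.0000 cont=10.2832 V=10.2832[hold]  S*(1)=-
k=0: j=0 S=98.9200 intr=2.9900 cont=19.6394 V=19.6394[hold]  S*(0)=-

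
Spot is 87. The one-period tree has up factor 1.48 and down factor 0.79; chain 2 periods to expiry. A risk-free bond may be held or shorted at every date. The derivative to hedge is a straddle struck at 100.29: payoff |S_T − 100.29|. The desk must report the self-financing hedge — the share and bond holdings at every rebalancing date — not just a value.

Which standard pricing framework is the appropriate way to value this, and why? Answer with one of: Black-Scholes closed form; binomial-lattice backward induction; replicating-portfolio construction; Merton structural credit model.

Key observation: a price alone would not answer the question — the per-node share/bond construction on the spot-87, 1.48/0.79 tree is required, and only the replicating-portfolio method yields it.

framework: replicating-portfolio construction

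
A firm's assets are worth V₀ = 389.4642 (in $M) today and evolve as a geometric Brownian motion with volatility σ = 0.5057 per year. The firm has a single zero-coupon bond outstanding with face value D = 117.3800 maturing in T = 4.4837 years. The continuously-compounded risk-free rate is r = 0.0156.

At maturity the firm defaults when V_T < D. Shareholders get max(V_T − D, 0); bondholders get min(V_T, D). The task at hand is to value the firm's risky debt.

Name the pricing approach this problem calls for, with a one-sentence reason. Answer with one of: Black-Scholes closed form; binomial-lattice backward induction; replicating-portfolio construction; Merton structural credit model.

Key observation: the asked-for credit quantity lives on the firm's capital structure — asset value, asset volatility, debt face 117.3800 — which is the structural model's domain.

framework: Merton structural credit model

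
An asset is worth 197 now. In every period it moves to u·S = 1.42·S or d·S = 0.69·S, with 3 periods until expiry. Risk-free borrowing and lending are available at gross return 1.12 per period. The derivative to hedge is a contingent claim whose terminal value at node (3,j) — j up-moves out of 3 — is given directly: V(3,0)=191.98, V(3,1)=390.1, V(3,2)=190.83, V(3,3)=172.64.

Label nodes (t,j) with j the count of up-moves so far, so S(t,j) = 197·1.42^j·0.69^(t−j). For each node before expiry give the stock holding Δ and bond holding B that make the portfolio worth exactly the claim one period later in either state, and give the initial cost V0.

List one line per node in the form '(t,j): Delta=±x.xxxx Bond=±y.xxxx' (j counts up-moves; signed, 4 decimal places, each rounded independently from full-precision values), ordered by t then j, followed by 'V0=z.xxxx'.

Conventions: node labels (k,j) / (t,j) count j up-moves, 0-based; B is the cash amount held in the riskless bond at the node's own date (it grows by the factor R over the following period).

(0,0): Delta=-0.3843 Bond=251.2780
(1,0): Delta=-0.3236 Bond=273.1740
(1,1): Delta=-0.4049 Bond=287.1922
(2,0): Delta=2.8936 Bond=4.2106
(2,1): Delta=-1.4142 Bond=516.4742
(2,2): Delta=-0.0627 Bond=185.7351
V0=175.5700

Arbitrage-free pricing uses the up-move probability p* = (R−d)/(u−d) = 0.5890, discounting each step at R = 1.12.
At maturity the claim pays: V(3,0)=191.9800, V(3,1)=390.1000, V(3,2)=190.8300, V(3,3)=172.6400
Node (2,0) S=93.7917: V=(p*·390.1000+(1−p*)·191.9800)/1.12=275.6079; Δ=(390.1000−191.9800)/(133.1842−64.7163)=2.8936; B=V−Δ·S=4.2106
Node (2,1) S=193.0206: V=(p*·190.8300+(1−p*)·390.1000)/1.12=243.5016; Δ=(190.8300−390.1000)/(274.0893−133.1842)=-1.4142; B=V−Δ·S=516.4742
Node (2,2) S=397.2308: V=(p*·172.6400+(1−p*)·190.8300)/1.12=160.8173; Δ=(172.6400−190.8300)/(564.0677−274.0893)=-0.0627; B=V−Δ·S=185.7351
Node (1,0) S=135.9300: V=(p*·243.5016+(1−p*)·275.6079)/1.12=229.1928; Δ=(243.5016−275.6079)/(193.0206−93.7917)=-0.3236; B=V−Δ·S=273.1740
Node (1,1) S=279.7400: V=(p*·160.8173+(1−p*)·243.5016)/1.12=173.9260; Δ=(160.8173−243.5016)/(397.2308−193.0206)=-0.4049; B=V−Δ·S=287.1922
Node (0,0) S=197.0000: V=(p*·173.9260+(1−p*)·229.1928)/1.12=175.5700; Δ=(173.9260−229.1928)/(279.7400−135.9300)=-0.3843; B=V−Δ·S=251.2780
Sanity check at the root: Δ(0,0)·S0 + B(0,0) reproduces V0 = 175.5700.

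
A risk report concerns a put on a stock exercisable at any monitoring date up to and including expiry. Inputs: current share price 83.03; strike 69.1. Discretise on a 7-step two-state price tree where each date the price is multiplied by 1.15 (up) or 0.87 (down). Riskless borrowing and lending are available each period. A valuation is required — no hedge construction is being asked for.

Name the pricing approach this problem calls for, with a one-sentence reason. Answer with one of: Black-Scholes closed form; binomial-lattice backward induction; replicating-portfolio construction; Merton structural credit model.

Key observation: an American put (K = 69.1, S₀ = 83.03) on a 7-date tree has no closed form — the optimal stopping decision is embedded and must be resolved recursively from expiry.

framework: binomial-lattice backward induction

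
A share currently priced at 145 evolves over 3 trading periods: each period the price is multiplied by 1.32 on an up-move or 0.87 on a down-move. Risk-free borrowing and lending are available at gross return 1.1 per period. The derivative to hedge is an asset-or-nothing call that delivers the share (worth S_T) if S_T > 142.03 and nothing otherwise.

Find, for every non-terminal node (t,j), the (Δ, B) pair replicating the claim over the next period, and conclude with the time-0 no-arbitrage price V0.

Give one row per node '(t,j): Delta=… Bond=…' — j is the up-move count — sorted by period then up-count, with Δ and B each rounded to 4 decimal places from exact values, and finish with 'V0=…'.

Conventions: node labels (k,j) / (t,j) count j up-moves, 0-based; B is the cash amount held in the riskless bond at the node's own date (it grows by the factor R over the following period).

(0,0): Delta=1.2891 Bond=-50.2955
(1,0): Delta=1.7476 Bond=-113.1650
(1,1): Delta=1.0000 Bond=0.0000
(2,0): Delta=2.9333 Bond=-254.6212
(2,1): Delta=1.0000 Bond=0.0000
(2,2): Delta=1.0000 Bond=0.0000
V0=136.6174

Under the risk-neutral measure, an up-move has probability p* = (R−d)/(u−d) = 0.5111 and values discount at R = 1.1.
At maturity the claim pays: V(3,0)=0.0000, V(3,1)=144.8707, V(3,2)=219.8038, V(3,3)=333.4954
(2,0): S=109.7505. Δ = (V_up−V_dn)/(S_up−S_dn) = (144.8707−0.0000)/(144.8707−95.4829) = 2.9333. V = [p*·144.8707 + (1−p*)·0.0000]/1.1 = 67.3136. B = V − Δ·S = -254.6212.
(2,1): S=166.5180. Δ = (V_up−V_dn)/(S_up−S_dn) = (219.8038−144.8707)/(219.8038−144.8707) = 1.0000. V = [p*·219.8038 + (1−p*)·144.8707]/1.1 = 166.5180. B = V − Δ·S = 0.0000.
(2,2): S=252.6480. Δ = (V_up−V_dn)/(S_up−S_dn) = (333.4954−219.8038)/(333.4954−219.8038) = 1.0000. V = [p*·333.4954 + (1−p*)·219.8038]/1.1 = 252.6480. B = V − Δ·S = 0.0000.
(1,0): S=126.1500. Δ = (V_up−V_dn)/(S_up−S_dn) = (166.5180−67.3136)/(166.5180−109.7505) = 1.7476. V = [p*·166.5180 + (1−p*)·67.3136]/1.1 = 107.2892. B = V − Δ·S = -113.1650.
(1,1): S=191.4000. Δ = (V_up−V_dn)/(S_up−S_dn) = (252.6480−166.5180)/(252.6480−166.5180) = 1.0000. V = [p*·252.6480 + (1−p*)·166.5180]/1.1 = 191.4000. B = V − Δ·S = 0.0000.
(0,0): S=145.0000. Δ = (V_up−V_dn)/(S_up−S_dn) = (191.4000−107.2892)/(191.4000−126.1500) = 1.2891. V = [p*·191.4000 + (1−p*)·107.2892]/1.1 = 136.6174. B = V − Δ·S = -50.2955.
Sanity check at the root: Δ(0,0)·S0 + B(0,0) reproduces V0 = 136.6174.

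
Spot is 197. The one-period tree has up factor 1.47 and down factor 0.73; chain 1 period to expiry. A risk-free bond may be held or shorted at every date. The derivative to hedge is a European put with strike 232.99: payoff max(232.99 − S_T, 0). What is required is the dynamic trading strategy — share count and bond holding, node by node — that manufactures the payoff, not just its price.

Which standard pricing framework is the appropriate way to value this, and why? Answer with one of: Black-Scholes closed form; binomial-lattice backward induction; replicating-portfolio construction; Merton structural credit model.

framework: replicating-portfolio construction

Key observation: the task asks for the hedge itself — share and bond holdings at every node of the 1-period tree on spot 197 with factors 1.47/0.73 — which is exactly what the replicating-portfolio construction produces.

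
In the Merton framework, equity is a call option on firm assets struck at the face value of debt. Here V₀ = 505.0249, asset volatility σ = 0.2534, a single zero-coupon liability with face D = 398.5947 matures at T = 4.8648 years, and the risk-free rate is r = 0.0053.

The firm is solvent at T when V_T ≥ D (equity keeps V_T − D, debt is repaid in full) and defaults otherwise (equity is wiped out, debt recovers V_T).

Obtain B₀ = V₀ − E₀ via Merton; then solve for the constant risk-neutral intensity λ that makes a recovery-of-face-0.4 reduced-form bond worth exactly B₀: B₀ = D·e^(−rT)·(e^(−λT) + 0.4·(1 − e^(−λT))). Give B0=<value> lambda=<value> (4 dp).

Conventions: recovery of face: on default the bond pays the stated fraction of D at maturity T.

Apply the equity-as-call identities (strike 398.5947, horizon 4.8648 years):
d₁ = [ln(V₀/D) + (r + σ²/2)T] / (σ√T)
   = [ln(505.0249/398.5947) + (0.0053 + 0.5·0.2534²)·4.8648] / (0.2534·√4.8648)
   = [0.236663 + 0.181972] / 0.558906 = 0.749024
d₂ = d₁ − σ√T = 0.749024 − 0.558906 = 0.190117
N(d₁) = 0.773079,  N(d₂) = 0.575391,  e^(−rT) = 0.974546
E₀ = V₀·N(d₁) − D·e^(−rT)·N(d₂)
   = 505.0249·0.773079 − 398.5947·0.974546·0.575391 = 166.913754
B₀ = V₀ − E₀ = 505.0249 − 166.913754 = 338.111146
e^(−λT) = (B₀·e^(rT)/D − 0.4)/(1 − 0.4) = (338.1111·1.026119/398.5947 − 0.4)/0.6 = 0.78402215
λ = −ln(0.78402215)/4.8648 = 0.050016

B0=338.1111 lambda=0.0500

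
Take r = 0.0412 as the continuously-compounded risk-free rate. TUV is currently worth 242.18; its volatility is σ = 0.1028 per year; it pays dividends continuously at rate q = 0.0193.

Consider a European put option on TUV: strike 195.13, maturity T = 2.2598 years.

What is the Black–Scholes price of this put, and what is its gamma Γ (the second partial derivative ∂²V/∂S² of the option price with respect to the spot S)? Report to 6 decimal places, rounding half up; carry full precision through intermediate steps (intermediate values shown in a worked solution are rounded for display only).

σ√T = 0.1028·√2.2598 = 0.154535
d₁ = (ln(S/K) + (r−q+σ²/2)T) / (σ√T) = (ln(242.18/195.13) + (0.0412−0.0193+0.1028²/2)·2.2598) / 0.154535 = (0.216015 + 0.061430) / 0.154535 = 1.795352
d₂ = d₁ − σ√T = 1.795352 − 0.154535 = 1.640816
e^{−rT} = 0.911099
e^{−qT} = 0.957323
N(−d₁) = 0.036299,  N(−d₂) = 0.050418
Put price V = K·e^{−rT}·N(−d₂) − S·e^{−qT}·N(−d₁) = 8.963413 − 8.415690 = 0.547723
φ(d₁) = (1/√(2π))·e^{−d₁²/2} = 0.079613
Γ = e^{−qT}·φ(d₁) / (S·σ·√T) = 0.002036

price = 0.547723
Γ = 0.002036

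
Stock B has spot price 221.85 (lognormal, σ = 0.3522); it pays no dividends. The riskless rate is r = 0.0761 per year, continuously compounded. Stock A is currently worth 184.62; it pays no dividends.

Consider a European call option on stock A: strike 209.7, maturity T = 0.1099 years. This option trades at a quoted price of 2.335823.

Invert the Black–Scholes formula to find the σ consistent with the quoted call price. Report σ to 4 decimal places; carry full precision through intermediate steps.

sigma = 0.3834

At σ = 0.3834 the Black–Scholes value reproduces the quote:
σ√T = 0.3834·√0.1099 = 0.127102
d₁ = (ln(S/K) + (r+σ²/2)T) / (σ√T) = (ln(184.62/209.7) + (0.0761+0.3834²/2)·0.1099) / 0.127102 = (-0.127378 + 0.016441) / 0.127102 = -0.872825
d₂ = d₁ − σ√T = -0.872825 − 0.127102 = -0.999927
e^{−rT} = 0.991671
N(d₁) = 0.191379,  N(d₂) = 0.158673
V = S·N(d₁) − K·e^{−rT}·N(d₂) = 35.332416 − 32.996594 = 2.335823 (the observed quote) — the price is monotone increasing in volatility, hence this σ is the only solution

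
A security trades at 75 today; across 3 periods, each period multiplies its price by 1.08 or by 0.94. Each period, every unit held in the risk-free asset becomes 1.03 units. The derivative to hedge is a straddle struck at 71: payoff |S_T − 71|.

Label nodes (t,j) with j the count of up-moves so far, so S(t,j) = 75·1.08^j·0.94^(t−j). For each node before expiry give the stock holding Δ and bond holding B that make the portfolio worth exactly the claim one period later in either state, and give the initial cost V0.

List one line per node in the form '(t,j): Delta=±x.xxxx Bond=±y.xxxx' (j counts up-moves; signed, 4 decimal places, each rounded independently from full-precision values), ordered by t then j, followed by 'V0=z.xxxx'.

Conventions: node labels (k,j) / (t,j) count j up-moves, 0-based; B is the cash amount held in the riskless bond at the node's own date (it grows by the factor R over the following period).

Arbitrage-free pricing uses the up-move probability p* = (R−d)/(u−d) = 0.6429, discounting each step at R = 1.03.
Expiry values: V(3,0)=8.7062, V(3,1)=0.5716, V(3,2)=11.2312, V(3,3)=23.4784
(2,0): S=66.2700. Δ = (V_up−V_dn)/(S_up−S_dn) = (0.5716−8.7062)/(71.5716−62.2938) = -0.8768. V = [p*·0.5716 + (1−p*)·8.7062]/1.03 = 3.3755. B = V − Δ·S = 61.4798.
(2,1): S=76.1400. Δ = (V_up−V_dn)/(S_up−S_dn) = (11.2312−0.5716)/(82.2312−71.5716) = 1.0000. V = [p*·11.2312 + (1−p*)·0.5716]/1.03 = 7.2080. B = V − Δ·S = -68.9320.
(2,2): S=87.4800. Δ = (V_up−V_dn)/(S_up−S_dn) = (23.4784−11.2312)/(94.4784−82.2312) = 1.0000. V = [p*·23.4784 + (1−p*)·11.2312]/1.03 = 18.5480. B = V − Δ·S = -68.9320.
(1,0): S=70.5000. Δ = (V_up−V_dn)/(S_up−S_dn) = (7.2080−3.3755)/(76.1400−66.2700) = 0.3883. V = [p*·7.2080 + (1−p*)·3.3755]/1.03 = 5.6692. B = V − Δ·S = -21.7052.
(1,1): S=81.0000. Δ = (V_up−V_dn)/(S_up−S_dn) = (18.5480−7.2080)/(87.4800−76.1400) = 1.0000. V = [p*·18.5480 + (1−p*)·7.2080]/1.03 = 14.0757. B = V − Δ·S = -66.9243.
(0,0): S=75.0000. Δ = (V_up−V_dn)/(S_up−S_dn) = (14.0757−5.6692)/(81.0000−70.5000) = 0.8006. V = [p*·14.0757 + (1−p*)·5.6692]/1.03 = 10.7508. B = V − Δ·S = -49.2958.
Verification: the root portfolio costs Δ(0,0)·S0 + B(0,0) = 10.7508, matching V0.

(0,0): Delta=0.8006 Bond=-49.2958
(1,0): Delta=0.3883 Bond=-21.7052
(1,1): Delta=1.0000 Bond=-66.9243
(2,0): Delta=-0.8768 Bond=61.4798
(2,1): Delta=1.0000 Bond=-68.9320
(2,2): Delta=1.0000 Bond=-68.9320
V0=10.7508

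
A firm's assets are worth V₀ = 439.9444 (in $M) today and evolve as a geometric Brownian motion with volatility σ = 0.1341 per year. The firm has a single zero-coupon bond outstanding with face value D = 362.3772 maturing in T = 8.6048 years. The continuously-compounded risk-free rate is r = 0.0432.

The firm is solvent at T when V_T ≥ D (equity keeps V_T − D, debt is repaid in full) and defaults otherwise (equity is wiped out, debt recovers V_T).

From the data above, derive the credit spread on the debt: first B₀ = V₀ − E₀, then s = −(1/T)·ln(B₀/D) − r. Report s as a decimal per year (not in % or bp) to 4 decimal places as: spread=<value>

Apply the equity-as-call identities (strike 362.3772, horizon 8.6048 years):
d₁ = [ln(V₀/D) + (r + σ²/2)T] / (σ√T)
   = [ln(439.9444/362.3772) + (0.0432 + 0.5·0.1341²)·8.6048] / (0.1341·√8.6048)
   = [0.193963 + 0.449097] / 0.393368 = 1.634752
d₂ = d₁ − σ√T = 1.634752 − 0.393368 = 1.241384
N(d₁) = 0.948949,  N(d₂) = 0.892768,  e^(−rT) = 0.689542
E₀ = V₀·N(d₁) − D·e^(−rT)·N(d₂)
   = 439.9444·0.948949 − 362.3772·0.689542·0.892768 = 194.405157
B₀ = V₀ − E₀ = 439.9444 − 194.405157 = 245.539243
spread = −(1/T)·ln(B₀/D) − r = −(1/8.6048)·ln(245.539243/362.3772) − 0.0432 = 0.00203392

spread=0.0020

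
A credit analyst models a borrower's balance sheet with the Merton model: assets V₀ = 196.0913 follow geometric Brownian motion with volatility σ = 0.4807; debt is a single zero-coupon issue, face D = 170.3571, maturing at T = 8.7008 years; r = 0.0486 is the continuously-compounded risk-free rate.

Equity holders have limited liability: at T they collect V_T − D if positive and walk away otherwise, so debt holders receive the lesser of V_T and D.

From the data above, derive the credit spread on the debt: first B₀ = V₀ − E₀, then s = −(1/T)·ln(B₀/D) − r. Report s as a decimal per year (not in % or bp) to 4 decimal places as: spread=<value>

Work the structural quantities from V₀ = 196.0913 against face 170.3571:
d₁ = [ln(V₀/D) + (r + σ²/2)T] / (σ√T)
   = [ln(196.0913/170.3571) + (0.0486 + 0.5·0.4807²)·8.7008] / (0.4807·√8.7008)
   = [0.140684 + 1.428117] / 1.417926 = 1.106404
d₂ = d₁ − σ√T = 1.106404 − 1.417926 = -0.311522
N(d₁) = 0.865724,  N(d₂) = 0.377702,  e^(−rT) = 0.655171
E₀ = V₀·N(d₁) − D·e^(−rT)·N(d₂)
   = 196.0913·0.865724 − 170.3571·0.655171·0.377702 = 127.604534
B₀ = V₀ − E₀ = 196.0913 − 127.604534 = 68.486766
spread = −(1/T)·ln(B₀/D) − r = −(1/8.7008)·ln(68.486766/170.3571) − 0.0486 = 0.05613247

spread=0.0561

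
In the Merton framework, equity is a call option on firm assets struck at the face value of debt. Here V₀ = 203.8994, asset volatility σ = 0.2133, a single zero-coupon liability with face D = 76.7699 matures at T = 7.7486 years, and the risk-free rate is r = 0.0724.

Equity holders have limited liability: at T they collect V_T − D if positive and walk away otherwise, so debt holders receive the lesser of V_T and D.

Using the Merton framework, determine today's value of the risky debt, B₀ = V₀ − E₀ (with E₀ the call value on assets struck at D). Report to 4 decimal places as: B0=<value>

With assets at 203.8994 and a single debt payment of 76.7699 at 7.7486 years:
d₁ = [ln(V₀/D) + (r + σ²/2)T] / (σ√T)
   = [ln(203.8994/76.7699) + (0.0724 + 0.5·0.2133²)·7.7486] / (0.2133·√7.7486)
   = [0.976814 + 0.737267] / 0.593748 = 2.886881
d₂ = d₁ − σ√T = 2.886881 − 0.593748 = 2.293133
N(d₁) = 0.998055,  N(d₂) = 0.989080,  e^(−rT) = 0.570639
E₀ = V₀·N(d₁) − D·e^(−rT)·N(d₂)
   = 203.8994·0.998055 − 76.7699·0.570639·0.989080 = 160.173231
B₀ = V₀ − E₀ = 203.8994 − 160.173231 = 43.726169

B0=43.7262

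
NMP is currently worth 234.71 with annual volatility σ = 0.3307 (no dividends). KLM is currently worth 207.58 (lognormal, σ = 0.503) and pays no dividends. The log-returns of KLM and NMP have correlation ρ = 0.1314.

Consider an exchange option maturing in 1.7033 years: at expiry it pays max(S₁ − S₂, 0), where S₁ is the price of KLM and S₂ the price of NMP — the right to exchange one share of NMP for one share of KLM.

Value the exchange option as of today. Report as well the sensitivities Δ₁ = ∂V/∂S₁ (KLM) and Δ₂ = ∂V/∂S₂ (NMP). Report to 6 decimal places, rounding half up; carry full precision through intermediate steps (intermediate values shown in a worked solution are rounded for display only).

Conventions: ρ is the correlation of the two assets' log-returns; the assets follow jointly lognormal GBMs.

exchange price = 50.832546
Δ1 = 0.579899
Δ2 = -0.296293

σ_eff = √(σ₁² + σ₂² − 2ρσ₁σ₂) = √(0.503² + 0.3307² − 2·0.1314·0.503·0.3307) = 0.564497
d₁ = (ln(S₁/S₂) + (q₂ − q₁ + σ_eff²/2)T) / (σ_eff√T) = (ln(207.58/234.71) + (0.0 − 0.0 + 0.159328)·1.7033) / 0.736728 = 0.201635
d₂ = d₁ − σ_eff√T = 0.201635 − 0.736728 = -0.535093
N(d₁) = 0.579899,  N(d₂) = 0.296293
V = S₁·e^{−q₁T}·N(d₁) − S₂·e^{−q₂T}·N(d₂) = 120.375427 − 69.542880 = 50.832546
Key observation: the rate r is irrelevant here: denominating values in NMP turns the exchange into a ratio option on S₁/S₂, and discounting at r drops out.
Δ₁ = e^{−q₁T}·N(d₁) = 0.579899;  Δ₂ = −e^{−q₂T}·N(d₂) = -0.296293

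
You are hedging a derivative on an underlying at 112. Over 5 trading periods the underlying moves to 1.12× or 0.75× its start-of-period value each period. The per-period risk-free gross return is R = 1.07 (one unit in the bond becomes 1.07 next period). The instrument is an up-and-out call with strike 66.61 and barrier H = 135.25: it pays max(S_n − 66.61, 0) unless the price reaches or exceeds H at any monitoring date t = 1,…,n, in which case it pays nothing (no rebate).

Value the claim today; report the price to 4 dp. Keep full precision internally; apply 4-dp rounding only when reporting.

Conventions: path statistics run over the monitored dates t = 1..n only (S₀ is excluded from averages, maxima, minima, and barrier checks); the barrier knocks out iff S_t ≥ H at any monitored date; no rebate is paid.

price = 8.3601

With p* = (R−d)/(u−d) = 0.8649, sum probability × payoff across the paths and divide by R^5.
Enumerate all 2^5 = 32 price paths (U = up ×1.12, D = down ×0.75); each path with k up-moves has probability p*^k·(1−p*)^(5−k).
DDDDD: M=84.0000, payoff=0.0000, prob=0.000045
UDDDD: M=125.4400, payoff=0.0000, prob=0.000288
DUDDD: M=94.0800, payoff=0.0000, prob=0.000288
UUDDD: M=140.4928, payoff=0.0000, prob=0.001846
DDUDD: M=84.0000, payoff=0.0000, prob=0.000288
UDUDD: M=125.4400, payoff=0.0000, prob=0.001846
DUUDD: M=105.3696, payoff=0.0000, prob=0.001846
UUUDD: M=157.3519, payoff=0.0000, prob=0.011814
DDDUD: M=84.0000, payoff=0.0000, prob=0.000288
UDDUD: M=125.4400, payoff=0.0000, prob=0.001846
DUDUD: M=94.0800, payoff=0.0000, prob=0.001846
UUDUD: M=140.4928, payoff=0.0000, prob=0.011814
DDUUD: M=84.0000, payoff=0.0000, prob=0.001846
UDUUD: M=125.4400, payoff=21.9005, prob=0.011814
DUUUD: M=118.0140, payoff=21.9005, prob=0.011814
UUUUD: M=176.2342, payoff=0.0000, prob=0.075607
DDDDU: M=84.0000, payoff=0.0000, prob=0.000288
UDDDU: M=125.4400, payoff=0.0000, prob=0.001846
DUDDU: M=94.0800, payoff=0.0000, prob=0.001846
UUDDU: M=140.4928, payoff=0.0000, prob=0.011814
DDUDU: M=84.0000, payoff=0.0000, prob=0.001846
UDUDU: M=125.4400, payoff=21.9005, prob=0.011814
DUUDU: M=105.3696, payoff=21.9005, prob=0.011814
UUUDU: M=157.3519, payoff=0.0000, prob=0.075607
DDDUU: M=84.0000, payoff=0.0000, prob=0.001846
UDDUU: M=125.4400, payoff=21.9005, prob=0.011814
DUDUU: M=94.0800, payoff=21.9005, prob=0.011814
UUDUU: M=140.4928, payoff=0.0000, prob=0.075607
DDUUU: M=88.5105, payoff=21.9005, prob=0.011814
UDUUU: M=132.1756, payoff=65.5656, prob=0.075607
DUUUU: M=132.1756, payoff=65.5656, prob=0.075607
UUUUU: M=197.3823, payoff=0.0000, prob=0.483884
Price = Σ prob·payoff / R^5 = 11.725484 / 1.402552 = 8.3601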